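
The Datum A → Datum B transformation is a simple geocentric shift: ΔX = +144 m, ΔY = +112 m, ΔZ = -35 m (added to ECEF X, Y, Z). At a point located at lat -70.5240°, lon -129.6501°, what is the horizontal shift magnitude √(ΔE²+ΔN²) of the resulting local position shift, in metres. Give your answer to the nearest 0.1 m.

At φ = -70.5240°, λ = -129.6501°: sin φ = -0.942781, cos φ = 0.333412, sin λ = -0.769956, cos λ = -0.638097.
ΔE = −sin λ·ΔX + cos λ·ΔY = −(-0.769956)·(144) + (-0.638097)·(112) = 39.41 m.
ΔN = −sin φ cos λ·ΔX − sin φ sin λ·ΔY + cos φ·ΔZ = −(-0.942781)(-0.638097)(144) − (-0.942781)(-0.769956)(112) + (0.333412)(-35) = -179.60 m.
Horizontal magnitude = √(ΔE² + ΔN²) = √(39.41² + (-179.60)²) = 183.87 m.

183.9 m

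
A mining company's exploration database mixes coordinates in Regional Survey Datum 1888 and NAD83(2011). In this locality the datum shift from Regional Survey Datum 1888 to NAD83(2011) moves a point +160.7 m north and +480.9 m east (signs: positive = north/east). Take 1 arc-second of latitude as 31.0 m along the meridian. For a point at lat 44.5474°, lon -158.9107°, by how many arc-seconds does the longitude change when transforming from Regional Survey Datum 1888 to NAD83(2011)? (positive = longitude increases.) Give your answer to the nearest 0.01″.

Δλ = 21.77″

At latitude 44.5474°, cos φ = 0.712670.
1″ of longitude at this latitude = 31.00 × cos φ = 22.0928 m, so Δλ = 480.9 / 22.0928 = 21.767″.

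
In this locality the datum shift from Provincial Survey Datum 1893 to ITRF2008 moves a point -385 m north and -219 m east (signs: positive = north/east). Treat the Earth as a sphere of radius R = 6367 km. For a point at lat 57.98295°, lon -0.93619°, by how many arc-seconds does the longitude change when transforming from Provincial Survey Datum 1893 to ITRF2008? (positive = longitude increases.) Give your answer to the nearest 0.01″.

Δλ = -13.38″

At latitude 57.98295°, cos φ = 0.530172.
One radian of longitude at latitude φ spans R cos φ, so Δλ = ΔE / (R cos φ) = -219.0 / (6367000 × 0.530172) = -6.4877e-05 rad = -13.382″.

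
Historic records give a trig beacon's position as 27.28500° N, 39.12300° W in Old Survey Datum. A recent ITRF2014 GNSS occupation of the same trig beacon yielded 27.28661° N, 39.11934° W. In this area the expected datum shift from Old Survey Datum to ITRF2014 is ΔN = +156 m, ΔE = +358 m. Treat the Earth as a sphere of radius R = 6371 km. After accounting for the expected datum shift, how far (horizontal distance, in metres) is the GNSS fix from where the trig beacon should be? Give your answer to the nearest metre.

23 m

Observed coordinate differences: Δφ = +0.00161°, Δλ = +0.00366°.
Converting to metres (1° lat = 111195 m, cos φ = 0.888737): observed ΔN = 179.0 m, observed ΔE = 361.7 m.
Subtracting the expected shift leaves a residual of 179.0 − (156) = 23.0 m north and 361.7 − (358) = 3.7 m east.
Residual distance = √(23.0² + 3.7²) = 23.3 m.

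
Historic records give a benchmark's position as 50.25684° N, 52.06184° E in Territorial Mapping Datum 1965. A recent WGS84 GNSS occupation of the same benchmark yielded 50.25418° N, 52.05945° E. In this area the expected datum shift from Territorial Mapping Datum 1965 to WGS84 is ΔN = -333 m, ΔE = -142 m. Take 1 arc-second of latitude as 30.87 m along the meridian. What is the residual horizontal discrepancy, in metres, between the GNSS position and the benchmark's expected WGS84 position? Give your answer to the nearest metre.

47 m

Observed coordinate differences: Δφ = -0.00266°, Δλ = -0.00239°.
Converting to metres (1° lat = 111132 m, cos φ = 0.639347): observed ΔN = -295.6 m, observed ΔE = -169.8 m.
Subtracting the expected shift leaves a residual of -295.6 − (-333) = 37.4 m north and -169.8 − (-142) = -27.8 m east.
Residual distance = √(37.4² + (-27.8)²) = 46.6 m.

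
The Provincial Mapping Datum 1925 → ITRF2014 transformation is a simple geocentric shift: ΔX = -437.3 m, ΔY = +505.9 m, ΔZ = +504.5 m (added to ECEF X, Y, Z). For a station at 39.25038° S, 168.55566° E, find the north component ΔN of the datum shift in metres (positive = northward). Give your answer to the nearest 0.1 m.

ΔN = 725.4 m

At φ = -39.25038°, λ = 168.55566°: sin φ = -0.632710, cos φ = 0.774388, sin λ = 0.198416, cos λ = -0.980118.
ΔN = −sin φ cos λ·ΔX − sin φ sin λ·ΔY + cos φ·ΔZ = −(-0.632710)(-0.980118)(-437.3) − (-0.632710)(0.198416)(505.9) + (0.774388)(504.5) = 725.37 m.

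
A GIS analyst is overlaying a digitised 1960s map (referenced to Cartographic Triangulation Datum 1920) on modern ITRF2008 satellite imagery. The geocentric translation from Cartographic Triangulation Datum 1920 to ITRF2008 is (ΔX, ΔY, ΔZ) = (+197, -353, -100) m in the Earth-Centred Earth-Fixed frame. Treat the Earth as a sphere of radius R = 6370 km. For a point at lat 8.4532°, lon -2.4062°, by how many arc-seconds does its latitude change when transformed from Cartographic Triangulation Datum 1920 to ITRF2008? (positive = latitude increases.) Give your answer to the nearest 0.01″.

sin φ = 0.147002, cos φ = 0.989136, sin λ = -0.041984, cos λ = 0.999118.
North component: ΔN = −sin φ cos λ·ΔX − sin φ sin λ·ΔY + cos φ·ΔZ = −(0.147002)(0.999118)(197) − (0.147002)(-0.041984)(-353) + (0.989136)(-100) = -130.03 m.
1° of latitude spans πR/180 = 111177 m, so Δφ = -130.03 / 111177 × 3600 = -4.210″.

Δφ = -4.21″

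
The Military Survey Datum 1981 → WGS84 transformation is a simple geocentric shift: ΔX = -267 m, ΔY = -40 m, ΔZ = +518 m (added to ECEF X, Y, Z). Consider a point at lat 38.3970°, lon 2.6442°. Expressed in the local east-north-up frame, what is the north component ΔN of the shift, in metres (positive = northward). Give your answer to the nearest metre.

ΔN = 573 m

At φ = 38.3970°, λ = 2.6442°: sin φ = 0.621107, cos φ = 0.783726, sin λ = 0.046134, cos λ = 0.998935.
ΔN = −sin φ cos λ·ΔX − sin φ sin λ·ΔY + cos φ·ΔZ = −(0.621107)(0.998935)(-267) − (0.621107)(0.046134)(-40) + (0.783726)(518) = 572.78 m.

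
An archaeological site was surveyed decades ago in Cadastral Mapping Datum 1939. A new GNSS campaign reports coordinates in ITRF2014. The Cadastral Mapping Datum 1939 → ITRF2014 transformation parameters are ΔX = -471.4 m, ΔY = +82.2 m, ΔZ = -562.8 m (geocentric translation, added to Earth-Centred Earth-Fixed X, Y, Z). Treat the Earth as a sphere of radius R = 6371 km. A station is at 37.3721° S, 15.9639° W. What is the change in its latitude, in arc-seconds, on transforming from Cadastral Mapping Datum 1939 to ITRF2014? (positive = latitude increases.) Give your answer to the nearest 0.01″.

Δφ = -23.83″

sin φ = -0.606989, cos φ = 0.794710, sin λ = -0.275032, cos λ = 0.961435.
North component: ΔN = −sin φ cos λ·ΔX − sin φ sin λ·ΔY + cos φ·ΔZ = −(-0.606989)(0.961435)(-471.4) − (-0.606989)(-0.275032)(82.2) + (0.794710)(-562.8) = -736.09 m.
1° of latitude spans πR/180 = 111195 m, so Δφ = -736.09 / 111195 × 3600 = -23.831″.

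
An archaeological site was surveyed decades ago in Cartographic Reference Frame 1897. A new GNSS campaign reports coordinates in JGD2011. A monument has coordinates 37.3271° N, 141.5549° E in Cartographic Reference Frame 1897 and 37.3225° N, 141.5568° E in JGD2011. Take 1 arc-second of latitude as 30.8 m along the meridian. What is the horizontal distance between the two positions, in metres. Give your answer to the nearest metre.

537 m

Δφ = 37.3225° − 37.3271° = -0.0046°; Δλ = 141.5568° − 141.5549° = +0.0019°.
1° of latitude = 3600 × 30.80 = 110880 m.
ΔN = Δφ × 110880 = -510.0 m; ΔE = Δλ × 110880 × cos(37.3271°) = +0.0019 × 110880 × 0.795187 = 167.5 m.
Distance = √(ΔE² + ΔN²) = √(167.5² + (-510.0)²) = 536.9 m.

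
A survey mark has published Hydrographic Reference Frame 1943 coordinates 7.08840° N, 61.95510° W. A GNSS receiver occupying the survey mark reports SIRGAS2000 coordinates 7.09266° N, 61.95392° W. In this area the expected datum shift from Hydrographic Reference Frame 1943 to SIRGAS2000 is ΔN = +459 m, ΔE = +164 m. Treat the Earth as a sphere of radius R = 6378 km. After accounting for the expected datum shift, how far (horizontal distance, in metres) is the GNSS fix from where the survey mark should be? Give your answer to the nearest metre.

37 m

Observed coordinate differences: Δφ = +0.00426°, Δλ = +0.00118°.
Converting to metres (1° lat = 111317 m, cos φ = 0.992357): observed ΔN = 474.2 m, observed ΔE = 130.4 m.
Subtracting the expected shift leaves a residual of 474.2 − (459) = 15.2 m north and 130.4 − (164) = -33.6 m east.
Residual distance = √(15.2² + (-33.6)²) = 36.9 m.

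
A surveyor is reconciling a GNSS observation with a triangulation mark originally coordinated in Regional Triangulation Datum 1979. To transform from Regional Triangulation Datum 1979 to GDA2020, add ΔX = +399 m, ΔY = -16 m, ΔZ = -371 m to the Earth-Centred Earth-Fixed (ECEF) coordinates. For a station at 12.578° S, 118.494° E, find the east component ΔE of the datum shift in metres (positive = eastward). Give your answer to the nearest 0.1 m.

ΔE = -343.0 m

The local east axis at (φ, λ) is (−sin λ, cos λ, 0), so ΔE = −sin(118.494°)·399 + cos(118.494°)·(-16) = -343.03 m.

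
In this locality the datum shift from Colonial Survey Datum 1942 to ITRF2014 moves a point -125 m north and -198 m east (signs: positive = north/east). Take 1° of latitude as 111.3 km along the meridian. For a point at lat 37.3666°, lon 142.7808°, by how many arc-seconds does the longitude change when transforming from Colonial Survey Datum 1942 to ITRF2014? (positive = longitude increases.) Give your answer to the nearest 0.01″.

At latitude 37.3666°, cos φ = 0.794769.
1° of longitude at this latitude = 111.3 × cos φ = 88.46 km, so Δλ = -198.0 / 88457.7 = -0.0022384° = -8.058″.

Δλ = -8.06″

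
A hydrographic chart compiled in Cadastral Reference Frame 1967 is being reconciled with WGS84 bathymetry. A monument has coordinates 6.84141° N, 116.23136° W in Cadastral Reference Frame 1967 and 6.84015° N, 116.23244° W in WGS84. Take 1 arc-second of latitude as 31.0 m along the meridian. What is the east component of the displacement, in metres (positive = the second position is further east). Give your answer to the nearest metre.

ΔE = -120 m

Δφ = 6.84015° − 6.84141° = -0.00126°; Δλ = -116.23244° − -116.23136° = -0.00108°.
1° of latitude = 3600 × 31.00 = 111600 m.
ΔN = Δφ × 111600 = -140.6 m; ΔE = Δλ × 111600 × cos(6.84141°) = -0.00108 × 111600 × 0.992880 = -119.7 m.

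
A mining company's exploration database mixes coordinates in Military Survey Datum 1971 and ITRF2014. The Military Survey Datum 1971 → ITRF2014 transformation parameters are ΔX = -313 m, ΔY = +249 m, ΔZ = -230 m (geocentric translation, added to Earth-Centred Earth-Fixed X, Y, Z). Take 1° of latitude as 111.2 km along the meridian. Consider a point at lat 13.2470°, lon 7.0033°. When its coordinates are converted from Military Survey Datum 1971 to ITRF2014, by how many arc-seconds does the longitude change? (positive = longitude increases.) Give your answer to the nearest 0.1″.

sin φ = 0.229149, cos φ = 0.973391, sin λ = 0.121927, cos λ = 0.992539.
East component: ΔE = −sin λ·ΔX + cos λ·ΔY = −(0.121927)(-313) + (0.992539)(249) = 285.31 m.
1° of latitude spans 111200 m; at latitude φ, 1° of longitude spans that × cos φ = 108241.1 m, so Δλ = 285.31 / 108241.1 × 3600 = 9.489″.

Δλ = 9.5″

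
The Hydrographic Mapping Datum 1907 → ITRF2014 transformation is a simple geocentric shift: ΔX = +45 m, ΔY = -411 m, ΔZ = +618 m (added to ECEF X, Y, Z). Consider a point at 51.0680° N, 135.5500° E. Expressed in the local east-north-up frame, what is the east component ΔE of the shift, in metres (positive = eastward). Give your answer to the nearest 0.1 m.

ΔE = 261.9 m

At φ = 51.0680°, λ = 135.5500°: sin φ = 0.777892, cos φ = 0.628398, sin λ = 0.700287, cos λ = -0.713862.
ΔE = −sin λ·ΔX + cos λ·ΔY = −(0.700287)·(45) + (-0.713862)·(-411) = 261.88 m.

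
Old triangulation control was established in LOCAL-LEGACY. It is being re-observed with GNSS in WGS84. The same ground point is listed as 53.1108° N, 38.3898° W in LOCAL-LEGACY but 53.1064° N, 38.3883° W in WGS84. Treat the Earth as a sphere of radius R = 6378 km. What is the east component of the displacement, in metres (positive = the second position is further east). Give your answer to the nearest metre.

ΔE = 100 m

Δφ = 53.1064° − 53.1108° = -0.0044°; Δλ = -38.3883° − -38.3898° = +0.0015°.
1° along a meridian = πR/180 = 111317 m.
ΔN = Δφ × 111317 = -489.8 m; ΔE = Δλ × 111317 × cos(53.1108°) = +0.0015 × 111317 × 0.600269 = 100.2 m.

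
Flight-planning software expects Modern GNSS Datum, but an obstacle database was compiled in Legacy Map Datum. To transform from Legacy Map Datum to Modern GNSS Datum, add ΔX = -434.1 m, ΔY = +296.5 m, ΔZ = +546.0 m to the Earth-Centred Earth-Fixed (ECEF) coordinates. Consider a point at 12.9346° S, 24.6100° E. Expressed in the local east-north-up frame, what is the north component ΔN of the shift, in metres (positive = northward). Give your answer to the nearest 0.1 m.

ΔN = 471.4 m

At φ = -12.9346°, λ = 24.6100°: sin φ = -0.223839, cos φ = 0.974626, sin λ = 0.416439, cos λ = 0.909163.
ΔN = −sin φ cos λ·ΔX − sin φ sin λ·ΔY + cos φ·ΔZ = −(-0.223839)(0.909163)(-434.1) − (-0.223839)(0.416439)(296.5) + (0.974626)(546.0) = 471.44 m.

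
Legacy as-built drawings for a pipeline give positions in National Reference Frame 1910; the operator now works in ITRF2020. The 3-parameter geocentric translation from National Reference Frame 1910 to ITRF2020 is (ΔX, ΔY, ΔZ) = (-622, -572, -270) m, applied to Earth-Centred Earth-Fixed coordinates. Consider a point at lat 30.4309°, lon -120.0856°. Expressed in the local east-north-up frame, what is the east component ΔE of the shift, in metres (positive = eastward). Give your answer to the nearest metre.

ΔE = -251 m

The local east axis at (φ, λ) is (−sin λ, cos λ, 0), so ΔE = −sin(-120.0856°)·(-622) + cos(-120.0856°)·(-572) = -251.46 m.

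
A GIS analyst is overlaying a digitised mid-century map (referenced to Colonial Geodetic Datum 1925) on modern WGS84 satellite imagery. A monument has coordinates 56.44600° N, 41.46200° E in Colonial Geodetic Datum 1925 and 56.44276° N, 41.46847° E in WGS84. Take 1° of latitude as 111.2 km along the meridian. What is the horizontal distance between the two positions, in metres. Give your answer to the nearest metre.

Δφ = 56.44276° − 56.44600° = -0.00324°; Δλ = 41.46847° − 41.46200° = +0.00647°.
ΔN = Δφ × 111200 = -360.3 m; ΔE = Δλ × 111200 × cos(56.44600°) = +0.00647 × 111200 × 0.552723 = 397.7 m.
Distance = √(ΔE² + ΔN²) = √(397.7² + (-360.3)²) = 536.6 m.

537 m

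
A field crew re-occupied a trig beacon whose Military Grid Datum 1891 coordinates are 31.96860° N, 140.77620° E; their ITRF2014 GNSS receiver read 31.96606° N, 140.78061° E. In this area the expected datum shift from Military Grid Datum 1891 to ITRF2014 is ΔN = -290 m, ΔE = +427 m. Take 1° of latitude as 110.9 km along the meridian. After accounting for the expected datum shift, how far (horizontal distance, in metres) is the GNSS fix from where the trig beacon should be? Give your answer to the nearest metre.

Observed coordinate differences: Δφ = -0.00254°, Δλ = +0.00441°.
Converting to metres (1° lat = 110900 m, cos φ = 0.848338): observed ΔN = -281.7 m, observed ΔE = 414.9 m.
Subtracting the expected shift leaves a residual of -281.7 − (-290) = 8.3 m north and 414.9 − (427) = -12.1 m east.
Residual distance = √(8.3² + (-12.1)²) = 14.7 m.

15 m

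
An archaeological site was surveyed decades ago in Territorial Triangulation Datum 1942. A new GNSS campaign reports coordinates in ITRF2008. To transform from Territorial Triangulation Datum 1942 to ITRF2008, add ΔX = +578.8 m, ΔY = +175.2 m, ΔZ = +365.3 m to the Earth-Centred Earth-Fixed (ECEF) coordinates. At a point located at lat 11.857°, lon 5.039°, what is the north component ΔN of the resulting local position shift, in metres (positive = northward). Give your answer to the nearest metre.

The local north axis is (−sin φ cos λ, −sin φ sin λ, cos φ), giving ΔN = -118.466 − 3.162 + 357.506 = 235.88 m.

ΔN = 236 m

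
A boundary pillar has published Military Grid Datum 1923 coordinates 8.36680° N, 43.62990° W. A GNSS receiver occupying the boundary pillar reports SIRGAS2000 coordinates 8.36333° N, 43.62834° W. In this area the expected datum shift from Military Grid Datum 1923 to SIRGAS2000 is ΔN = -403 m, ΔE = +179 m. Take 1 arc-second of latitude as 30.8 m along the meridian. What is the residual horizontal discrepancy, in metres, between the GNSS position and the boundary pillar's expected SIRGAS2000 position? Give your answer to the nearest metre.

Observed coordinate differences: Δφ = -0.00347°, Δλ = +0.00156°.
Converting to metres (1° lat = 110880 m, cos φ = 0.989357): observed ΔN = -384.8 m, observed ΔE = 171.1 m.
Subtracting the expected shift leaves a residual of -384.8 − (-403) = 18.2 m north and 171.1 − (179) = -7.9 m east.
Residual distance = √(18.2² + (-7.9)²) = 19.9 m.

20 m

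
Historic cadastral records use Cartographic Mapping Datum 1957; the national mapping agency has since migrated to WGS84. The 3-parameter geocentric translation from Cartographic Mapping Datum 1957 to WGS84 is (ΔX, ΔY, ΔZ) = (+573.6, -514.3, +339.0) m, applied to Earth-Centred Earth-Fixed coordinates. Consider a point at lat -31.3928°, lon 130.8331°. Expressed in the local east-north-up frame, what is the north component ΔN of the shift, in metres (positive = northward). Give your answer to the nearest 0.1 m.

ΔN = -108.7 m

The local north axis is (−sin φ cos λ, −sin φ sin λ, cos φ), giving ΔN = -195.366 − 202.698 + 289.376 = -108.69 m.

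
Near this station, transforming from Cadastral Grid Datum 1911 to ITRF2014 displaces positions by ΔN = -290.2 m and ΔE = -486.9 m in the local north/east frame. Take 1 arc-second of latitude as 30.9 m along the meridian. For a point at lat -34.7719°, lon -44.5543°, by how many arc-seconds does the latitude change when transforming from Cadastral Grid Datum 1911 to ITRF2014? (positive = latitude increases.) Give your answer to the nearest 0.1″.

1″ of latitude = 30.90 m, so Δφ = -290.2 / 30.90 = -9.392″.

Δφ = -9.4″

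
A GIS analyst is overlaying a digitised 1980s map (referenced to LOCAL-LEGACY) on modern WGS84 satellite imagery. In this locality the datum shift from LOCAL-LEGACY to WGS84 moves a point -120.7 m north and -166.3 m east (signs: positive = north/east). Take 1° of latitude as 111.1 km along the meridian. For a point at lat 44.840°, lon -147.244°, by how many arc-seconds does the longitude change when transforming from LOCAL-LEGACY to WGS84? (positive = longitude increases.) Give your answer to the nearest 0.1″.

Δλ = -7.6″

At latitude 44.840°, cos φ = 0.709079.
1° of longitude at this latitude = 111.1 × cos φ = 78.78 km, so Δλ = -166.3 / 78778.6 = -0.0021110° = -7.600″.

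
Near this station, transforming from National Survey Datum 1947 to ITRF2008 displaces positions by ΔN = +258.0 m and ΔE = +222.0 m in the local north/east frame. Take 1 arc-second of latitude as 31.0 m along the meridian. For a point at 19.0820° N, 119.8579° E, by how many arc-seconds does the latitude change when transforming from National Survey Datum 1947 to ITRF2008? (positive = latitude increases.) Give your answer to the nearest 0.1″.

Δφ = 8.3″

1″ of latitude = 31.00 m, so Δφ = 258.0 / 31.00 = 8.323″.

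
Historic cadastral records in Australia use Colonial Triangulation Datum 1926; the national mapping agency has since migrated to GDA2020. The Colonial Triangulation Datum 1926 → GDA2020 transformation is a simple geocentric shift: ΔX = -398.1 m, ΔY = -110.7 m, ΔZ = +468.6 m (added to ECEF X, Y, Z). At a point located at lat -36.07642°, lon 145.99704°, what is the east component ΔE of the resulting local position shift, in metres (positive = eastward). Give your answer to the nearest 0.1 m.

ΔE = 314.4 m

The local east axis at (φ, λ) is (−sin λ, cos λ, 0), so ΔE = −sin(145.99704°)·(-398.1) + cos(145.99704°)·(-110.7) = 314.40 m.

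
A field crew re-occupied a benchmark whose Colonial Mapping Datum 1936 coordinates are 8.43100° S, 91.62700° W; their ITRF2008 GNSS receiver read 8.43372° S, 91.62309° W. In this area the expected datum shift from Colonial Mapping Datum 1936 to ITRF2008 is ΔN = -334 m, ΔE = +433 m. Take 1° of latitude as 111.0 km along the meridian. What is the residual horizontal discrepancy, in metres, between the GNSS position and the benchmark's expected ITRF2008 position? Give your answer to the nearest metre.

Observed coordinate differences: Δφ = -0.00272°, Δλ = +0.00391°.
Converting to metres (1° lat = 111000 m, cos φ = 0.989193): observed ΔN = -301.9 m, observed ΔE = 429.3 m.
Subtracting the expected shift leaves a residual of -301.9 − (-334) = 32.1 m north and 429.3 − (433) = -3.7 m east.
Residual distance = √(32.1² + (-3.7)²) = 32.3 m.

32 m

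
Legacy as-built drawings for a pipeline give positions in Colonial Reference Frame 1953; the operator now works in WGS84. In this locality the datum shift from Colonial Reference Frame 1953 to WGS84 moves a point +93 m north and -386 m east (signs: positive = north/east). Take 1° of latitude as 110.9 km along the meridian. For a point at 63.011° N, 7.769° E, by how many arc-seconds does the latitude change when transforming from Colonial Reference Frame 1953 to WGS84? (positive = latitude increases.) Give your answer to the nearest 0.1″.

1° of latitude = 110.9 km, so Δφ = 93.0 / 110900 = 0.0008386° = 3.019″.

Δφ = 3.0″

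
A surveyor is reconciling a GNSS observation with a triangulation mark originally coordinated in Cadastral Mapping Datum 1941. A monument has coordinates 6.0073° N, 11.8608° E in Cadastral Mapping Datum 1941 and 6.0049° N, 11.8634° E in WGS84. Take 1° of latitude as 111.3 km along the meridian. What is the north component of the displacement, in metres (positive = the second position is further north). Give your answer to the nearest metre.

Δφ = 6.0049° − 6.0073° = -0.0024°; Δλ = 11.8634° − 11.8608° = +0.0026°.
ΔN = Δφ × 111300 = -267.1 m; ΔE = Δλ × 111300 × cos(6.0073°) = +0.0026 × 111300 × 0.994509 = 287.8 m.

ΔN = -267 m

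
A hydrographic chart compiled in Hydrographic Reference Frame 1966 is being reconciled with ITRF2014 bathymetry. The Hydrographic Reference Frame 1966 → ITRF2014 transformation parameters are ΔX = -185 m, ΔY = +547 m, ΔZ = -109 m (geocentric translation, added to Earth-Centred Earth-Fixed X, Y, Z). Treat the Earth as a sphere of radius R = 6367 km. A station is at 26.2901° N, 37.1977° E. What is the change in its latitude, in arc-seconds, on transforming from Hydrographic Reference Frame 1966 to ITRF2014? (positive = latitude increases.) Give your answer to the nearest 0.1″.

Δφ = -5.8″

sin φ = 0.442916, cos φ = 0.896563, sin λ = 0.604567, cos λ = 0.796554.
North component: ΔN = −sin φ cos λ·ΔX − sin φ sin λ·ΔY + cos φ·ΔZ = −(0.442916)(0.796554)(-185) − (0.442916)(0.604567)(547) + (0.896563)(-109) = -178.93 m.
1° of latitude spans πR/180 = 111125 m, so Δφ = -178.93 / 111125 × 3600 = -5.797″.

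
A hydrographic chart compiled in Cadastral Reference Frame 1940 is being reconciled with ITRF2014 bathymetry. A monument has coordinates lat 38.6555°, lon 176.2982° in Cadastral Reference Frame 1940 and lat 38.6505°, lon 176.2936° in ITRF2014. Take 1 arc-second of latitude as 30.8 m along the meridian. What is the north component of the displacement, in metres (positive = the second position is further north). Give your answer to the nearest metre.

ΔN = -554 m

Δφ = 38.6505° − 38.6555° = -0.0050°; Δλ = 176.2936° − 176.2982° = -0.0046°.
1° of latitude = 3600 × 30.80 = 110880 m.
ΔN = Δφ × 110880 = -554.4 m; ΔE = Δλ × 110880 × cos(38.6555°) = -0.0046 × 110880 × 0.780916 = -398.3 m.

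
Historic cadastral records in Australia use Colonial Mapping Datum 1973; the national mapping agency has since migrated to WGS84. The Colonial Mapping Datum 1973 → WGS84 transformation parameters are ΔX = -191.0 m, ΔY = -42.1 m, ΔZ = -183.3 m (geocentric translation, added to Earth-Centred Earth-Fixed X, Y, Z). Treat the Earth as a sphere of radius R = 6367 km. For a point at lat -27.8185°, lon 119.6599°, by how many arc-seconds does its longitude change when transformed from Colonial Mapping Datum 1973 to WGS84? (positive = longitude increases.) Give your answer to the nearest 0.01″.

Δλ = 6.84″

sin φ = -0.466672, cos φ = 0.884430, sin λ = 0.868978, cos λ = -0.494851.
East component: ΔE = −sin λ·ΔX + cos λ·ΔY = −(0.868978)(-191.0) + (-0.494851)(-42.1) = 186.81 m.
1° of latitude spans πR/180 = 111125 m; at latitude φ, 1° of longitude spans that × cos φ = 98282.4 m, so Δλ = 186.81 / 98282.4 × 3600 = 6.843″.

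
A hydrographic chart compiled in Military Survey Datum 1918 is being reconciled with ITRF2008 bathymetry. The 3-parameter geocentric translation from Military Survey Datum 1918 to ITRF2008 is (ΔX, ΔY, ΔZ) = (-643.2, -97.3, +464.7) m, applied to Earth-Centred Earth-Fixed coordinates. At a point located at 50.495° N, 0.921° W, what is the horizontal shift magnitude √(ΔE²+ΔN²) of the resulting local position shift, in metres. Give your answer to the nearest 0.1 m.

The local east axis at (φ, λ) is (−sin λ, cos λ, 0), so ΔE = −sin(-0.921°)·(-643.2) + cos(-0.921°)·(-97.3) = -107.63 m.
The local north axis is (−sin φ cos λ, −sin φ sin λ, cos φ), giving ΔN = 496.209 − 1.207 + 295.617 = 790.62 m.
Horizontal magnitude = √(ΔE² + ΔN²) = √((-107.63)² + 790.62²) = 797.91 m.

797.9 m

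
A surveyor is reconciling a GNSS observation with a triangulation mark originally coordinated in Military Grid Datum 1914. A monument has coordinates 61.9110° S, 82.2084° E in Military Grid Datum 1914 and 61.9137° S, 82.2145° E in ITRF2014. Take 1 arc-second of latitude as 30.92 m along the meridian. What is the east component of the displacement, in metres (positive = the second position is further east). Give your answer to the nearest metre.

ΔE = 320 m

Δφ = -61.9137° − -61.9110° = -0.0027°; Δλ = 82.2145° − 82.2084° = +0.0061°.
1° of latitude = 3600 × 30.92 = 111312 m.
ΔN = Δφ × 111312 = -300.5 m; ΔE = Δλ × 111312 × cos(-61.9110°) = +0.0061 × 111312 × 0.470843 = 319.7 m.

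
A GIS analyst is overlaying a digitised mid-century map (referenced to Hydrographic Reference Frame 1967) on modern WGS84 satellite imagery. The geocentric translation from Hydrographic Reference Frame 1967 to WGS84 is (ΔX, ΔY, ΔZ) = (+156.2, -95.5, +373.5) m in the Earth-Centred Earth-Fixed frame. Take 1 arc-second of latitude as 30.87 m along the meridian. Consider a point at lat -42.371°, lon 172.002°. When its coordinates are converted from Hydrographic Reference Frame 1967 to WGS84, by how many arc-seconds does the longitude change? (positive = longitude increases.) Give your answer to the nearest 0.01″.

sin φ = -0.673929, cos φ = 0.738797, sin λ = 0.139139, cos λ = -0.990273.
East component: ΔE = −sin λ·ΔX + cos λ·ΔY = −(0.139139)(156.2) + (-0.990273)(-95.5) = 72.84 m.
1° of latitude spans 3600 × 30.87 = 111132 m; at latitude φ, 1° of longitude spans that × cos φ = 82103.9 m, so Δλ = 72.84 / 82103.9 × 3600 = 3.194″.

Δλ = 3.19″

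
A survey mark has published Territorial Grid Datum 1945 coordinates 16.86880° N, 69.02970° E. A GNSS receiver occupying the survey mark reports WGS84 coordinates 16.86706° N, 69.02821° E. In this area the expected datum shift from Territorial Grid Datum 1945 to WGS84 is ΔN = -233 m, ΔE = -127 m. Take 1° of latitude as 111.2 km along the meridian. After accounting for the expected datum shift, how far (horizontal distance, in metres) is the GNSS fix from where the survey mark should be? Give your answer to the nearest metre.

51 m

Observed coordinate differences: Δφ = -0.00174°, Δλ = -0.00149°.
Converting to metres (1° lat = 111200 m, cos φ = 0.956972): observed ΔN = -193.5 m, observed ΔE = -158.6 m.
Subtracting the expected shift leaves a residual of -193.5 − (-233) = 39.5 m north and -158.6 − (-127) = -31.6 m east.
Residual distance = √(39.5² + (-31.6)²) = 50.6 m.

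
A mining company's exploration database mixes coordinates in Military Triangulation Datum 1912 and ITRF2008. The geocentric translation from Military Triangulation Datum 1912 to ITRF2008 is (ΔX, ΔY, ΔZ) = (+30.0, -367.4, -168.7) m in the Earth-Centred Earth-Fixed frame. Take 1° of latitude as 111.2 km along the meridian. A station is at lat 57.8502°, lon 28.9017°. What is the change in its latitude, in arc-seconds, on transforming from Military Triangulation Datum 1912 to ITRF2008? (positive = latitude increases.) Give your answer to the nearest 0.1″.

sin φ = 0.846660, cos φ = 0.532135, sin λ = 0.483308, cos λ = 0.875450.
North component: ΔN = −sin φ cos λ·ΔX − sin φ sin λ·ΔY + cos φ·ΔZ = −(0.846660)(0.875450)(30.0) − (0.846660)(0.483308)(-367.4) + (0.532135)(-168.7) = 38.33 m.
1° of latitude spans 111200 m, so Δφ = 38.33 / 111200 × 3600 = 1.241″.

Δφ = 1.2″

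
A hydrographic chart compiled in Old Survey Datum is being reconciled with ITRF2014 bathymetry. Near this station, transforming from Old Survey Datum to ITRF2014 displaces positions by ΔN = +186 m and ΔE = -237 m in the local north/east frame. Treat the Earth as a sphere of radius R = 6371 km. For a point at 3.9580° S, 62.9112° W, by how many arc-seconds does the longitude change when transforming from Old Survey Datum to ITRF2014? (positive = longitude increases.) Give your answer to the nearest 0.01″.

At latitude -3.9580°, cos φ = 0.997615.
One radian of longitude at latitude φ spans R cos φ, so Δλ = ΔE / (R cos φ) = -237.0 / (6371000 × 0.997615) = -3.7289e-05 rad = -7.691″.

Δλ = -7.69″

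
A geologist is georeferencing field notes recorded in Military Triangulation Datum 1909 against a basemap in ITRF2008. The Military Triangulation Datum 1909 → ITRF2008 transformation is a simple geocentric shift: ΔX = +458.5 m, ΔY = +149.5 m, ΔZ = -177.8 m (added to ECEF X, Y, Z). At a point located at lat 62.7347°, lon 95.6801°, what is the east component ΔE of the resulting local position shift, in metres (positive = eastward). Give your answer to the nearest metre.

At φ = 62.7347°, λ = 95.6801°: sin φ = 0.888895, cos φ = 0.458111, sin λ = 0.995090, cos λ = -0.098974.
ΔE = −sin λ·ΔX + cos λ·ΔY = −(0.995090)·(458.5) + (-0.098974)·(149.5) = -471.05 m.

ΔE = -471 m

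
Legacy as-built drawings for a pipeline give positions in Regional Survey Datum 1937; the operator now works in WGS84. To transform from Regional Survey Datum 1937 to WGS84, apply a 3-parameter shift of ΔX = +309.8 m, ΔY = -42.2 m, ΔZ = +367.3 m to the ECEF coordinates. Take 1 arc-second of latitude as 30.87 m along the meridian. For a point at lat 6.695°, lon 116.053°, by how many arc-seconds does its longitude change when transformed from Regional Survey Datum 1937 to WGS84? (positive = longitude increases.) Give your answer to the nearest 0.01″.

sin φ = 0.116584, cos φ = 0.993181, sin λ = 0.898388, cos λ = -0.439202.
East component: ΔE = −sin λ·ΔX + cos λ·ΔY = −(0.898388)(309.8) + (-0.439202)(-42.2) = -259.79 m.
1° of latitude spans 3600 × 30.87 = 111132 m; at latitude φ, 1° of longitude spans that × cos φ = 110374.2 m, so Δλ = -259.79 / 110374.2 × 3600 = -8.473″.

Δλ = -8.47″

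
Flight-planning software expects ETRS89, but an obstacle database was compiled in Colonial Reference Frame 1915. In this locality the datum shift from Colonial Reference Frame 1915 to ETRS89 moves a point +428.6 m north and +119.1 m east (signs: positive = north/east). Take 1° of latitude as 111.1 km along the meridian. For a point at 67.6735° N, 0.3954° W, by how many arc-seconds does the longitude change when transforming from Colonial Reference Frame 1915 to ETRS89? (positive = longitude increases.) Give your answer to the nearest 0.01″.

Δλ = 10.16″

At latitude 67.6735°, cos φ = 0.379884.
1° of longitude at this latitude = 111.1 × cos φ = 42.21 km, so Δλ = 119.1 / 42205.1 = 0.0028219° = 10.159″.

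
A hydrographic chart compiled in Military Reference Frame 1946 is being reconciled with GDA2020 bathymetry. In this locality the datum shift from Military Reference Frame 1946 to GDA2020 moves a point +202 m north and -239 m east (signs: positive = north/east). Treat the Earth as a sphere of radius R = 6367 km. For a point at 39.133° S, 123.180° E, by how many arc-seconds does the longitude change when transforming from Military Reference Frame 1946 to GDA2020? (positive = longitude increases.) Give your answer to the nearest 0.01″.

At latitude -39.133°, cos φ = 0.775683.
One radian of longitude at latitude φ spans R cos φ, so Δλ = ΔE / (R cos φ) = -239.0 / (6367000 × 0.775683) = -4.8393e-05 rad = -9.982″.

Δλ = -9.98″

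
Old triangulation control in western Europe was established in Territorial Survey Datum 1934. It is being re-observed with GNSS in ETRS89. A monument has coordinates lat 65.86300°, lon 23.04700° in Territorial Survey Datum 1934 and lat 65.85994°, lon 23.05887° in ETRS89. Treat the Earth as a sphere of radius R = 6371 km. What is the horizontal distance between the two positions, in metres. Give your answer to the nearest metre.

Δφ = 65.85994° − 65.86300° = -0.00306°; Δλ = 23.05887° − 23.04700° = +0.01187°.
1° along a meridian = πR/180 = 111195 m.
ΔN = Δφ × 111195 = -340.3 m; ΔE = Δλ × 111195 × cos(65.86300°) = +0.01187 × 111195 × 0.408920 = 539.7 m.
Distance = √(ΔE² + ΔN²) = √(539.7² + (-340.3)²) = 638.0 m.

638 m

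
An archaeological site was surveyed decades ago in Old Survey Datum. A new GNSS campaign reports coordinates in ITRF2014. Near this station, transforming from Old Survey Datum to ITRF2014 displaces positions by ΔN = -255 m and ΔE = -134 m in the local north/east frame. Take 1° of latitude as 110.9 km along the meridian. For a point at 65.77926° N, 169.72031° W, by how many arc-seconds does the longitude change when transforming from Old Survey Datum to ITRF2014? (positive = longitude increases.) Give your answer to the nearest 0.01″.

Δλ = -10.60″

At latitude 65.77926°, cos φ = 0.410253.
1° of longitude at this latitude = 110.9 × cos φ = 45.50 km, so Δλ = -134.0 / 45497.1 = -0.0029452° = -10.603″.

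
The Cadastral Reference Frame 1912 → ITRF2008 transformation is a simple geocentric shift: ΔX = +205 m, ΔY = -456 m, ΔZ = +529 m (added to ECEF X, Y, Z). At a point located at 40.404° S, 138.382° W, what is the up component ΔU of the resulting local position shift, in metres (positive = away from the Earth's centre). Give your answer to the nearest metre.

The local up (radial) axis is (cos φ cos λ, cos φ sin λ, sin φ), giving ΔU = -116.703 + 230.624 − 342.884 = -228.96 m.

ΔU = -229 m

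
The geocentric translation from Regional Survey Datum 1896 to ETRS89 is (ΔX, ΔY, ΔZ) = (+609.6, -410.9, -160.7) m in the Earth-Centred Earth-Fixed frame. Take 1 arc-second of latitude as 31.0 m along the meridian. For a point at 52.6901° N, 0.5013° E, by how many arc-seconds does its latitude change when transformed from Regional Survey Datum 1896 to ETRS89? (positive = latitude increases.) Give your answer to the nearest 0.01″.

Δφ = -18.69″

sin φ = 0.795369, cos φ = 0.606126, sin λ = 0.008749, cos λ = 0.999962.
North component: ΔN = −sin φ cos λ·ΔX − sin φ sin λ·ΔY + cos φ·ΔZ = −(0.795369)(0.999962)(609.6) − (0.795369)(0.008749)(-410.9) + (0.606126)(-160.7) = -579.38 m.
1° of latitude spans 3600 × 31.00 = 111600 m, so Δφ = -579.38 / 111600 × 3600 = -18.690″.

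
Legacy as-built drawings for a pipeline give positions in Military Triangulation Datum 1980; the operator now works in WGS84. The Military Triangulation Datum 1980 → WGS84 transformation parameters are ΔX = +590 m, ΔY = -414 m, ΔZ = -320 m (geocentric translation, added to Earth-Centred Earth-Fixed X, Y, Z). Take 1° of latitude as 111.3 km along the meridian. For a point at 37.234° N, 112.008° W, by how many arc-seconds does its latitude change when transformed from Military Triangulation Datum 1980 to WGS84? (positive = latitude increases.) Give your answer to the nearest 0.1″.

sin φ = 0.605072, cos φ = 0.796171, sin λ = -0.927132, cos λ = -0.374736.
North component: ΔN = −sin φ cos λ·ΔX − sin φ sin λ·ΔY + cos φ·ΔZ = −(0.605072)(-0.374736)(590) − (0.605072)(-0.927132)(-414) + (0.796171)(-320) = -353.24 m.
1° of latitude spans 111300 m, so Δφ = -353.24 / 111300 × 3600 = -11.426″.

Δφ = -11.4″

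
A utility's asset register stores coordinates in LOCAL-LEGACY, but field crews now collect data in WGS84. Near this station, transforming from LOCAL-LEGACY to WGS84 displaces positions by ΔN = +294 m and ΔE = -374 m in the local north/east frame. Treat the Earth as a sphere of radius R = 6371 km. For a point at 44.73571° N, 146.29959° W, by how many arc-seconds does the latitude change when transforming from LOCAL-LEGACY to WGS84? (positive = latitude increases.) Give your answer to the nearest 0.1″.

On a sphere of radius R, 1 rad of latitude = R, so Δφ = ΔN / R = 294.0 / 6371000 = 4.6147e-05 rad = 9.518″.

Δφ = 9.5″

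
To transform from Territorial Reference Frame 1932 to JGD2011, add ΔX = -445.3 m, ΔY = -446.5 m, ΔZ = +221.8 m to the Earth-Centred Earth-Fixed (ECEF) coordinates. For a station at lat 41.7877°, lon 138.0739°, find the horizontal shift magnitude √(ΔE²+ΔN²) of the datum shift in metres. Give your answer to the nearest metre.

646 m

At φ = 41.7877°, λ = 138.0739°: sin φ = 0.666372, cos φ = 0.745619, sin λ = 0.668172, cos λ = -0.744007.
ΔE = −sin λ·ΔX + cos λ·ΔY = −(0.668172)·(-445.3) + (-0.744007)·(-446.5) = 629.74 m.
ΔN = −sin φ cos λ·ΔX − sin φ sin λ·ΔY + cos φ·ΔZ = −(0.666372)(-0.744007)(-445.3) − (0.666372)(0.668172)(-446.5) + (0.745619)(221.8) = 143.41 m.
Horizontal magnitude = √(ΔE² + ΔN²) = √(629.74² + 143.41²) = 645.86 m.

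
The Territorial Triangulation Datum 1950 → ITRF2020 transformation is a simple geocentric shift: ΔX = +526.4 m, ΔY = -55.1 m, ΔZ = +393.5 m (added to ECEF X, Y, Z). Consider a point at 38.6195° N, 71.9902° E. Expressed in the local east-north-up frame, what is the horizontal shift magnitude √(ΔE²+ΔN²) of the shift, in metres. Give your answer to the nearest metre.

570 m

At φ = 38.6195°, λ = 71.9902°: sin φ = 0.624146, cos φ = 0.781308, sin λ = 0.951004, cos λ = 0.309180.
ΔE = −sin λ·ΔX + cos λ·ΔY = −(0.951004)·(526.4) + (0.309180)·(-55.1) = -517.64 m.
ΔN = −sin φ cos λ·ΔX − sin φ sin λ·ΔY + cos φ·ΔZ = −(0.624146)(0.309180)(526.4) − (0.624146)(0.951004)(-55.1) + (0.781308)(393.5) = 238.57 m.
Horizontal magnitude = √(ΔE² + ΔN²) = √((-517.64)² + 238.57²) = 569.97 m.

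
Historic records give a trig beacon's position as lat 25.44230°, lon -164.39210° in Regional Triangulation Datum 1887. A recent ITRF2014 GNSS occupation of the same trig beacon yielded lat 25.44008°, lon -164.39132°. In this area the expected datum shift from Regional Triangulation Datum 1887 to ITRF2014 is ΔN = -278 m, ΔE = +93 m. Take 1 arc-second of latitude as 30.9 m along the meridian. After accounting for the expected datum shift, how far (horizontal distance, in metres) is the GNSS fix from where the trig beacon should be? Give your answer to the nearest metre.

34 m

Observed coordinate differences: Δφ = -0.00222°, Δλ = +0.00078°.
Converting to metres (1° lat = 111240 m, cos φ = 0.903018): observed ΔN = -247.0 m, observed ΔE = 78.4 m.
Subtracting the expected shift leaves a residual of -247.0 − (-278) = 31.0 m north and 78.4 − (93) = -14.6 m east.
Residual distance = √(31.0² + (-14.6)²) = 34.3 m.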